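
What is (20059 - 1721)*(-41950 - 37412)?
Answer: -1455340356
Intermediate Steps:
(20059 - 1721)*(-41950 - 37412) = 18338*(-79362) = -1455340356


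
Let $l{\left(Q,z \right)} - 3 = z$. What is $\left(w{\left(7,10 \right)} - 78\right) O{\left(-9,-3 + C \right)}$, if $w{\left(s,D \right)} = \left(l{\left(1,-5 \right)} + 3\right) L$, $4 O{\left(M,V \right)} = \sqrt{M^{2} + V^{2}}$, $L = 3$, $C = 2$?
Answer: $- \frac{75 \sqrt{82}}{4} \approx -169.79$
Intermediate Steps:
$l{\left(Q,z \right)} = 3 + z$
$O{\left(M,V \right)} = \frac{\sqrt{M^{2} + V^{2}}}{4}$
$w{\left(s,D \right)} = 3$ ($w{\left(s,D \right)} = \left(\left(3 - 5\right) + 3\right) 3 = \left(-2 + 3\right) 3 = 1 \cdot 3 = 3$)
$\left(w{\left(7,10 \right)} - 78\right) O{\left(-9,-3 + C \right)} = \left(3 - 78\right) \frac{\sqrt{\left(-9\right)^{2} + \left(-3 + 2\right)^{2}}}{4} = - 75 \frac{\sqrt{81 + \left(-1\right)^{2}}}{4} = - 75 \frac{\sqrt{81 + 1}}{4} = - 75 \frac{\sqrt{82}}{4} = - \frac{75 \sqrt{82}}{4}$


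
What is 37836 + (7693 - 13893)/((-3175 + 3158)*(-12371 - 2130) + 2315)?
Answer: 1176850169/31104 ≈ 37836.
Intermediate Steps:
37836 + (7693 - 13893)/((-3175 + 3158)*(-12371 - 2130) + 2315) = 37836 - 6200/(-17*(-14501) + 2315) = 37836 - 6200/(246517 + 2315) = 37836 - 6200/248832 = 37836 - 6200*1/248832 = 37836 - 775/31104 = 1176850169/31104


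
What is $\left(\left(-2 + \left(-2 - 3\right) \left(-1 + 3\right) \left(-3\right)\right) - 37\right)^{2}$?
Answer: $81$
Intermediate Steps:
$\left(\left(-2 + \left(-2 - 3\right) \left(-1 + 3\right) \left(-3\right)\right) - 37\right)^{2} = \left(\left(-2 + \left(-5\right) 2 \left(-3\right)\right) - 37\right)^{2} = \left(\left(-2 - -30\right) - 37\right)^{2} = \left(\left(-2 + 30\right) - 37\right)^{2} = \left(28 - 37\right)^{2} = \left(-9\right)^{2} = 81$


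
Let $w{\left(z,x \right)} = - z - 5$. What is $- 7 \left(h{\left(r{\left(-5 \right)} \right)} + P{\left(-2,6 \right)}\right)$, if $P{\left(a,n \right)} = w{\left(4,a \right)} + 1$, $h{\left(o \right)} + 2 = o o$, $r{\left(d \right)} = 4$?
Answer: $-42$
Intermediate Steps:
$w{\left(z,x \right)} = -5 - z$
$h{\left(o \right)} = -2 + o^{2}$ ($h{\left(o \right)} = -2 + o o = -2 + o^{2}$)
$P{\left(a,n \right)} = -8$ ($P{\left(a,n \right)} = \left(-5 - 4\right) + 1 = -9 + 1 = -8$)
$- 7 \left(h{\left(r{\left(-5 \right)} \right)} + P{\left(-2,6 \right)}\right) = - 7 \left(\left(-2 + 4^{2}\right) - 8\right) = - 7 \left(\left(-2 + 16\right) - 8\right) = - 7 \left(14 - 8\right) = \left(-7\right) 6 = -42$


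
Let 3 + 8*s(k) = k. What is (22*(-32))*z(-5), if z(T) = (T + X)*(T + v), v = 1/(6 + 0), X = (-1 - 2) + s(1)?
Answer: -28072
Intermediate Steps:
s(k) = -3/8 + k/8
X = -13/4 (X = (-1 - 2) + (-3/8 + (⅛)*1) = -3 + (-3/8 + ⅛) = -3 - ¼ = -13/4 ≈ -3.2500)
v = ⅙ (v = 1/6 = ⅙ ≈ 0.16667)
z(T) = (-13/4 + T)*(⅙ + T) (z(T) = (T - 13/4)*(T + ⅙) = (-13/4 + T)*(⅙ + T))
(22*(-32))*z(-5) = (22*(-32))*(-13/24 + (-5)² - 37/12*(-5)) = -704*(-13/24 + 25 + 185/12) = -704*319/8 = -28072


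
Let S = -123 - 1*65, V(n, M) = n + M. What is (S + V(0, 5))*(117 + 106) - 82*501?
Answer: -81891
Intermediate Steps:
V(n, M) = M + n
S = -188 (S = -123 - 65 = -188)
(S + V(0, 5))*(117 + 106) - 82*501 = (-188 + (5 + 0))*(117 + 106) - 82*501 = (-188 + 5)*223 - 41082 = -183*223 - 41082 = -40809 - 41082 = -81891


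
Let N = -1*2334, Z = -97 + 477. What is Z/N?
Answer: -190/1167 ≈ -0.16281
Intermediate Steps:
Z = 380
N = -2334
Z/N = 380/(-2334) = 380*(-1/2334) = -190/1167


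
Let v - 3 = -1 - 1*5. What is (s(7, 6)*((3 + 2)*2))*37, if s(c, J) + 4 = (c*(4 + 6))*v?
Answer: -79180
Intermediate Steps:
v = -3 (v = 3 + (-1 - 1*5) = 3 + (-1 - 5) = 3 - 6 = -3)
s(c, J) = -4 - 30*c (s(c, J) = -4 + (c*(4 + 6))*(-3) = -4 + (c*10)*(-3) = -4 + (10*c)*(-3) = -4 - 30*c)
(s(7, 6)*((3 + 2)*2))*37 = ((-4 - 30*7)*((3 + 2)*2))*37 = ((-4 - 210)*(5*2))*37 = -214*10*37 = -2140*37 = -79180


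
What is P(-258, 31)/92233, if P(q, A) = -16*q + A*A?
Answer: 5089/92233 ≈ 0.055175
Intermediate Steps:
P(q, A) = A² - 16*q (P(q, A) = -16*q + A² = A² - 16*q)
P(-258, 31)/92233 = (31² - 16*(-258))/92233 = (961 + 4128)*(1/92233) = 5089*(1/92233) = 5089/92233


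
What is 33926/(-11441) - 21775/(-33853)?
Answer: -899369103/387312173 ≈ -2.3221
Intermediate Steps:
33926/(-11441) - 21775/(-33853) = 33926*(-1/11441) - 21775*(-1/33853) = -33926/11441 + 21775/33853 = -899369103/387312173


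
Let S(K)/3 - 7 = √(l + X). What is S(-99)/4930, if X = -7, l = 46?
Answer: 21/4930 + 3*√39/4930 ≈ 0.0080598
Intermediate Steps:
S(K) = 21 + 3*√39 (S(K) = 21 + 3*√(46 - 7) = 21 + 3*√39)
S(-99)/4930 = (21 + 3*√39)/4930 = (21 + 3*√39)*(1/4930) = 21/4930 + 3*√39/4930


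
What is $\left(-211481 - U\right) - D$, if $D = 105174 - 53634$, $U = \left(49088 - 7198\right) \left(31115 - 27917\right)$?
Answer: $-134227241$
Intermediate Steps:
$U = 133964220$ ($U = 41890 \cdot 3198 = 133964220$)
$D = 51540$
$\left(-211481 - U\right) - D = \left(-211481 - 133964220\right) - 51540 = -134175701 - 51540 = -134227241$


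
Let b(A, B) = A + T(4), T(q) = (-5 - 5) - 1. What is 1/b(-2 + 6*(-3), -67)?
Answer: -1/31 ≈ -0.032258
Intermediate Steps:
T(q) = -11 (T(q) = -10 - 1 = -11)
b(A, B) = -11 + A (b(A, B) = A - 11 = -11 + A)
1/b(-2 + 6*(-3), -67) = 1/(-11 + (-2 + 6*(-3))) = 1/(-11 + (-2 - 18)) = 1/(-11 - 20) = 1/(-31) = -1/31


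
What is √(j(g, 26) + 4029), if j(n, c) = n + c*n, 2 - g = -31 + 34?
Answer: √4002 ≈ 63.261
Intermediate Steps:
g = -1 (g = 2 - (-31 + 34) = 2 - 1*3 = 2 - 3 = -1)
√(j(g, 26) + 4029) = √(-(1 + 26) + 4029) = √(-1*27 + 4029) = √(-27 + 4029) = √4002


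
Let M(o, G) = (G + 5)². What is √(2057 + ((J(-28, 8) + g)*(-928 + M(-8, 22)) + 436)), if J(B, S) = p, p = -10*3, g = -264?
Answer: √60999 ≈ 246.98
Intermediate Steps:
M(o, G) = (5 + G)²
p = -30
J(B, S) = -30
√(2057 + ((J(-28, 8) + g)*(-928 + M(-8, 22)) + 436)) = √(2057 + ((-30 - 264)*(-928 + (5 + 22)²) + 436)) = √(2057 + (-294*(-928 + 27²) + 436)) = √(2057 + (-294*(-928 + 729) + 436)) = √(2057 + (-294*(-199) + 436)) = √(2057 + (58506 + 436)) = √(2057 + 58942) = √60999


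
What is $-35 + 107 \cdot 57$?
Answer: $6064$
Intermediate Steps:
$-35 + 107 \cdot 57 = -35 + 6099 = 6064$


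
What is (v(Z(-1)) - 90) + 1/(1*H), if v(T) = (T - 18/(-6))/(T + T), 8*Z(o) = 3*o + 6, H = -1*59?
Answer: -10091/118 ≈ -85.517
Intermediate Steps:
H = -59
Z(o) = ¾ + 3*o/8 (Z(o) = (3*o + 6)/8 = (6 + 3*o)/8 = ¾ + 3*o/8)
v(T) = (3 + T)/(2*T) (v(T) = (T - 18*(-⅙))/((2*T)) = (T + 3)*(1/(2*T)) = (3 + T)*(1/(2*T)) = (3 + T)/(2*T))
(v(Z(-1)) - 90) + 1/(1*H) = ((3 + (¾ + (3/8)*(-1)))/(2*(¾ + (3/8)*(-1))) - 90) + 1/(1*(-59)) = ((3 + (¾ - 3/8))/(2*(¾ - 3/8)) - 90) + 1/(-59) = ((3 + 3/8)/(2*(3/8)) - 90) - 1/59 = ((½)*(8/3)*(27/8) - 90) - 1/59 = (9/2 - 90) - 1/59 = -171/2 - 1/59 = -10091/118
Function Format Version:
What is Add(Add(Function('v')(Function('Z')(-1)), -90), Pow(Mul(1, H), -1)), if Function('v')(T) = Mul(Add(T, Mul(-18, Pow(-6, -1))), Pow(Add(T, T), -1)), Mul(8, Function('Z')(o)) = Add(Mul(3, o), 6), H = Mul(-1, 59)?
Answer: Rational(-10091, 118) ≈ -85.517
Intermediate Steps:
H = -59
Function('Z')(o) = Add(Rational(3, 4), Mul(Rational(3, 8), o)) (Function('Z')(o) = Mul(Rational(1, 8), Add(Mul(3, o), 6)) = Mul(Rational(1, 8), Add(6, Mul(3, o))) = Add(Rational(3, 4), Mul(Rational(3, 8), o)))
Function('v')(T) = Mul(Rational(1, 2), Pow(T, -1), Add(3, T)) (Function('v')(T) = Mul(Add(T, Mul(-18, Rational(-1, 6))), Pow(Mul(2, T), -1)) = Mul(Add(T, 3), Mul(Rational(1, 2), Pow(T, -1))) = Mul(Add(3, T), Mul(Rational(1, 2), Pow(T, -1))) = Mul(Rational(1, 2), Pow(T, -1), Add(3, T)))
Add(Add(Function('v')(Function('Z')(-1)), -90), Pow(Mul(1, H), -1)) = Add(Add(Mul(Rational(1, 2), Pow(Add(Rational(3, 4), Mul(Rational(3, 8), -1)), -1), Add(3, Add(Rational(3, 4), Mul(Rational(3, 8), -1)))), -90), Pow(Mul(1, -59), -1)) = Add(Add(Mul(Rational(1, 2), Pow(Add(Rational(3, 4), Rational(-3, 8)), -1), Add(3, Add(Rational(3, 4), Rational(-3, 8)))), -90), Pow(-59, -1)) = Add(Add(Mul(Rational(1, 2), Pow(Rational(3, 8), -1), Add(3, Rational(3, 8))), -90), Rational(-1, 59)) = Add(Add(Mul(Rational(1, 2), Rational(8, 3), Rational(27, 8)), -90), Rational(-1, 59)) = Add(Add(Rational(9, 2), -90), Rational(-1, 59)) = Add(Rational(-171, 2), Rational(-1, 59)) = Rational(-10091, 118)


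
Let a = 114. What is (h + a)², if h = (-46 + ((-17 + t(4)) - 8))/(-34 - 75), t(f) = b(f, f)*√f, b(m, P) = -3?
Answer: 156325009/11881 ≈ 13158.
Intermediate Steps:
t(f) = -3*√f
h = 77/109 (h = (-46 + ((-17 - 3*√4) - 8))/(-34 - 75) = (-46 + ((-17 - 3*2) - 8))/(-109) = (-46 + ((-17 - 6) - 8))*(-1/109) = (-46 + (-23 - 8))*(-1/109) = (-46 - 31)*(-1/109) = -77*(-1/109) = 77/109 ≈ 0.70642)
(h + a)² = (77/109 + 114)² = (12503/109)² = 156325009/11881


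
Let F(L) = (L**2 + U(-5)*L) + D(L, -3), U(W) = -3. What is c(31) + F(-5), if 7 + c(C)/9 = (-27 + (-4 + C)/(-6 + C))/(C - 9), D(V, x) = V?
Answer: -10616/275 ≈ -38.604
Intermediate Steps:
F(L) = L**2 - 2*L (F(L) = (L**2 - 3*L) + L = L**2 - 2*L)
c(C) = -63 + 9*(-27 + (-4 + C)/(-6 + C))/(-9 + C) (c(C) = -63 + 9*((-27 + (-4 + C)/(-6 + C))/(C - 9)) = -63 + 9*((-27 + (-4 + C)/(-6 + C))/(-9 + C)) = -63 + 9*(-27 + (-4 + C)/(-6 + C))/(-9 + C))
c(31) + F(-5) = 9*(-220 - 7*31**2 + 79*31)/(54 + 31**2 - 15*31) - 5*(-2 - 5) = 9*(-220 - 7*961 + 2449)/(54 + 961 - 465) - 5*(-7) = 9*(-220 - 6727 + 2449)/550 + 35 = 9*(1/550)*(-4498) + 35 = -20241/275 + 35 = -10616/275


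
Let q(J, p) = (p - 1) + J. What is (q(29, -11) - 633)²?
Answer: 379456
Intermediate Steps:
q(J, p) = -1 + J + p (q(J, p) = (-1 + p) + J = -1 + J + p)
(q(29, -11) - 633)² = ((-1 + 29 - 11) - 633)² = (17 - 633)² = (-616)² = 379456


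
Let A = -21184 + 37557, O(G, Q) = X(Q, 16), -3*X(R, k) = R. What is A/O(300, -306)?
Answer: 16373/102 ≈ 160.52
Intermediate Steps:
X(R, k) = -R/3
O(G, Q) = -Q/3
A = 16373
A/O(300, -306) = 16373/((-1/3*(-306))) = 16373/102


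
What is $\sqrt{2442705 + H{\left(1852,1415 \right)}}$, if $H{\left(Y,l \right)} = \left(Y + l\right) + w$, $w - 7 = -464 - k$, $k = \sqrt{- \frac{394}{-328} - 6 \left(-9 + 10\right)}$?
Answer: $\frac{\sqrt{16443642860 - 82 i \sqrt{32267}}}{82} \approx 1563.8 - 0.00070041 i$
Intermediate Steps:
$k = \frac{i \sqrt{32267}}{82}$ ($k = \sqrt{\left(-394\right) \left(- \frac{1}{328}\right) - 6} = \sqrt{\frac{197}{164} - 6} = \sqrt{- \frac{787}{164}} = \frac{i \sqrt{32267}}{82} \approx 2.1906 i$)
$w = -457 - \frac{i \sqrt{32267}}{82}$ ($w = 7 - \left(464 + \frac{i \sqrt{32267}}{82}\right) = -457 - \frac{i \sqrt{32267}}{82} \approx -457.0 - 2.1906 i$)
$H{\left(Y,l \right)} = -457 + Y + l - \frac{i \sqrt{32267}}{82}$ ($H{\left(Y,l \right)} = \left(Y + l\right) - \left(457 + \frac{i \sqrt{32267}}{82}\right) = -457 + Y + l - \frac{i \sqrt{32267}}{82}$)
$\sqrt{2442705 + H{\left(1852,1415 \right)}} = \sqrt{2442705 + \left(-457 + 1852 + 1415 - \frac{i \sqrt{32267}}{82}\right)} = \sqrt{2442705 + \left(2810 - \frac{i \sqrt{32267}}{82}\right)} = \sqrt{2445515 - \frac{i \sqrt{32267}}{82}}$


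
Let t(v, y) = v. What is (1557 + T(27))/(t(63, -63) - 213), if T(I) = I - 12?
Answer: -262/25 ≈ -10.480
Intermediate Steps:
T(I) = -12 + I
(1557 + T(27))/(t(63, -63) - 213) = (1557 + (-12 + 27))/(63 - 213) = (1557 + 15)/(-150) = 1572*(-1/150) = -262/25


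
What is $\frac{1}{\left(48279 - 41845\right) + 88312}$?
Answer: $\frac{1}{94746} \approx 1.0555 \cdot 10^{-5}$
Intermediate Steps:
$\frac{1}{\left(48279 - 41845\right) + 88312} = \frac{1}{6434 + 88312} = \frac{1}{94746}$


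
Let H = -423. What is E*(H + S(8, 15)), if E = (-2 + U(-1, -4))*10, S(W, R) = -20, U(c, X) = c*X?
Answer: -8860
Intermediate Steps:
U(c, X) = X*c
E = 20 (E = (-2 - 4*(-1))*10 = (-2 + 4)*10 = 2*10 = 20)
E*(H + S(8, 15)) = 20*(-423 - 20) = 20*(-443) = -8860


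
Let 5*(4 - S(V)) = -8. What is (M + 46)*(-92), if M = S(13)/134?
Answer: -1419008/335 ≈ -4235.8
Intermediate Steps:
S(V) = 28/5 (S(V) = 4 - 1/5*(-8) = 4 + 8/5 = 28/5)
M = 14/335 (M = (28/5)/134 = (28/5)*(1/134) = 14/335 ≈ 0.041791)
(M + 46)*(-92) = (14/335 + 46)*(-92) = (15424/335)*(-92) = -1419008/335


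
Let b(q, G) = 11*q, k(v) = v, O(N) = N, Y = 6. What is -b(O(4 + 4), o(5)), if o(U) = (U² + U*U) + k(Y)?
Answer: -88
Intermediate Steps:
o(U) = 6 + 2*U² (o(U) = (U² + U*U) + 6 = (U² + U²) + 6 = 2*U² + 6 = 6 + 2*U²)
-b(O(4 + 4), o(5)) = -11*(4 + 4) = -11*8 = -1*88 = -88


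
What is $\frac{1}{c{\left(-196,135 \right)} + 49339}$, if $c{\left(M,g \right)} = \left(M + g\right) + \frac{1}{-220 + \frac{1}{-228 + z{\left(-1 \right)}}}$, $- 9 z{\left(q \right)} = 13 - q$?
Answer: $\frac{454529}{22398277996} \approx 2.0293 \cdot 10^{-5}$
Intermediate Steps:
$z{\left(q \right)} = - \frac{13}{9} + \frac{q}{9}$ ($z{\left(q \right)} = - \frac{13 - q}{9} = - \frac{13}{9} + \frac{q}{9}$)
$c{\left(M,g \right)} = - \frac{2066}{454529} + M + g$ ($c{\left(M,g \right)} = \left(M + g\right) + \frac{1}{-220 + \frac{1}{-228 + \left(- \frac{13}{9} + \frac{1}{9} \left(-1\right)\right)}} = \left(M + g\right) + \frac{1}{-220 + \frac{1}{-228 - \frac{14}{9}}} = \left(M + g\right) + \frac{1}{-220 + \frac{1}{- \frac{2066}{9}}} = \left(M + g\right) + \frac{1}{-220 - \frac{9}{2066}} = \left(M + g\right) + \frac{1}{- \frac{454529}{2066}} = \left(M + g\right) - \frac{2066}{454529} = - \frac{2066}{454529} + M + g$)
$\frac{1}{c{\left(-196,135 \right)} + 49339} = \frac{1}{\left(- \frac{2066}{454529} - 196 + 135\right) + 49339} = \frac{1}{- \frac{27728335}{454529} + 49339} = \frac{1}{\frac{22398277996}{454529}} = \frac{454529}{22398277996}$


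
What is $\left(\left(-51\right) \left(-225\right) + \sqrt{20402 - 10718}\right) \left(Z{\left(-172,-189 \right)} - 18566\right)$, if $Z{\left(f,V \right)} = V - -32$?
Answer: $-214846425 - 112338 \sqrt{269} \approx -2.1669 \cdot 10^{8}$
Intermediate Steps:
$Z{\left(f,V \right)} = 32 + V$ ($Z{\left(f,V \right)} = V + 32 = 32 + V$)
$\left(\left(-51\right) \left(-225\right) + \sqrt{20402 - 10718}\right) \left(Z{\left(-172,-189 \right)} - 18566\right) = \left(\left(-51\right) \left(-225\right) + \sqrt{20402 - 10718}\right) \left(\left(32 - 189\right) - 18566\right) = \left(11475 + \sqrt{9684}\right) \left(-157 - 18566\right) = \left(11475 + 6 \sqrt{269}\right) \left(-18723\right) = -214846425 - 112338 \sqrt{269}$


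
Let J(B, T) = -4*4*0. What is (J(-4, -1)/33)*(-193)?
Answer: 0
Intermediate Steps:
J(B, T) = 0 (J(B, T) = -16*0 = 0)
(J(-4, -1)/33)*(-193) = (0/33)*(-193) = (0*(1/33))*(-193) = 0*(-193) = 0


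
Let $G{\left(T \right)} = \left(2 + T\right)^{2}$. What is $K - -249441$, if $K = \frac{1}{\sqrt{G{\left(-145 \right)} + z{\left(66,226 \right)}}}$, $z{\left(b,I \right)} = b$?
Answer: $249441 + \frac{\sqrt{20515}}{20515} \approx 2.4944 \cdot 10^{5}$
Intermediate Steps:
$K = \frac{\sqrt{20515}}{20515}$ ($K = \frac{1}{\sqrt{\left(2 - 145\right)^{2} + 66}} = \frac{1}{\sqrt{\left(-143\right)^{2} + 66}} = \frac{1}{\sqrt{20449 + 66}} = \frac{1}{\sqrt{20515}} = \frac{\sqrt{20515}}{20515} \approx 0.0069817$)
$K - -249441 = \frac{\sqrt{20515}}{20515} - -249441 = \frac{\sqrt{20515}}{20515} + 249441 = 249441 + \frac{\sqrt{20515}}{20515}$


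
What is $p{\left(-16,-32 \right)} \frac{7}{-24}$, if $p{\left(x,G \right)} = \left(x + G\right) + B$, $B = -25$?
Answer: $\frac{511}{24} \approx 21.292$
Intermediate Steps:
$p{\left(x,G \right)} = -25 + G + x$ ($p{\left(x,G \right)} = \left(x + G\right) - 25 = \left(G + x\right) - 25 = -25 + G + x$)
$p{\left(-16,-32 \right)} \frac{7}{-24} = \left(-25 - 32 - 16\right) \frac{7}{-24} = - 73 \cdot 7 \left(- \frac{1}{24}\right) = \left(-73\right) \left(- \frac{7}{24}\right) = \frac{511}{24}$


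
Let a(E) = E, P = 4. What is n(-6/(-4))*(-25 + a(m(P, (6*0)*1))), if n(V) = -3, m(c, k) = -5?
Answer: 90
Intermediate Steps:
n(-6/(-4))*(-25 + a(m(P, (6*0)*1))) = -3*(-25 - 5) = -3*(-30) = 90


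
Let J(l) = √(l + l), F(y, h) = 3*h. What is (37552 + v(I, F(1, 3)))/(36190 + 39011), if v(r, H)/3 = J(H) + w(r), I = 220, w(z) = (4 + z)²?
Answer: 188080/75201 + 3*√2/25067 ≈ 2.5012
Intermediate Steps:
J(l) = √2*√l (J(l) = √(2*l) = √2*√l)
v(r, H) = 3*(4 + r)² + 3*√2*√H (v(r, H) = 3*(√2*√H + (4 + r)²) = 3*((4 + r)² + √2*√H) = 3*(4 + r)² + 3*√2*√H)
(37552 + v(I, F(1, 3)))/(36190 + 39011) = (37552 + (3*(4 + 220)² + 3*√2*√(3*3)))/(36190 + 39011) = (37552 + (3*224² + 3*√2*√9))/75201 = (37552 + (3*50176 + 3*√2*3))*(1/75201) = (37552 + (150528 + 9*√2))*(1/75201) = (188080 + 9*√2)*(1/75201) = 188080/75201 + 3*√2/25067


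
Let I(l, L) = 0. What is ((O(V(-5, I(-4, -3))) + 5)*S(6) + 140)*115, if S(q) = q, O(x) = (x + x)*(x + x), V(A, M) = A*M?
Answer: 19550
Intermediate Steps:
O(x) = 4*x² (O(x) = (2*x)*(2*x) = 4*x²)
((O(V(-5, I(-4, -3))) + 5)*S(6) + 140)*115 = ((4*(-5*0)² + 5)*6 + 140)*115 = ((4*0² + 5)*6 + 140)*115 = ((4*0 + 5)*6 + 140)*115 = ((0 + 5)*6 + 140)*115 = (5*6 + 140)*115 = (30 + 140)*115 = 170*115 = 19550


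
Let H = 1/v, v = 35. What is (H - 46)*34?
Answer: -54706/35 ≈ -1563.0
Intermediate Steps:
H = 1/35 ≈ 0.028571
(H - 46)*34 = (1/35 - 46)*34 = -1609/35*34 = -54706/35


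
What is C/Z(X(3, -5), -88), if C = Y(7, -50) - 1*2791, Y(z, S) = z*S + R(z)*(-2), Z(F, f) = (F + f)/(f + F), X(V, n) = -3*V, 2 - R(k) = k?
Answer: -3131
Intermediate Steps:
R(k) = 2 - k
Z(F, f) = 1 (Z(F, f) = (F + f)/(F + f) = 1)
Y(z, S) = -4 + 2*z + S*z (Y(z, S) = z*S + (2 - z)*(-2) = S*z + (-4 + 2*z) = -4 + 2*z + S*z)
C = -3131 (C = (-4 + 2*7 - 50*7) - 1*2791 = (-4 + 14 - 350) - 2791 = -340 - 2791 = -3131)
C/Z(X(3, -5), -88) = -3131/1 = -3131*1 = -3131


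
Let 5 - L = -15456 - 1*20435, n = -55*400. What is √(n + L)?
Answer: 6*√386 ≈ 117.88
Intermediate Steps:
n = -22000
L = 35896 (L = 5 - (-15456 - 1*20435) = 5 - (-15456 - 20435) = 5 - 1*(-35891) = 5 + 35891 = 35896)
√(n + L) = √(-22000 + 35896) = √13896 = 6*√386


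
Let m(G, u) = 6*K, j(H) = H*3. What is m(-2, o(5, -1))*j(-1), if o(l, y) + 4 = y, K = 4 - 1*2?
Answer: -36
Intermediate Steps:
K = 2 (K = 4 - 2 = 2)
o(l, y) = -4 + y
j(H) = 3*H
m(G, u) = 12 (m(G, u) = 6*2 = 12)
m(-2, o(5, -1))*j(-1) = 12*(3*(-1)) = 12*(-3) = -36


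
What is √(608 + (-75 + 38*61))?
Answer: √2851 ≈ 53.395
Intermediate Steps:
√(608 + (-75 + 38*61)) = √(608 + (-75 + 2318)) = √(608 + 2243) = √2851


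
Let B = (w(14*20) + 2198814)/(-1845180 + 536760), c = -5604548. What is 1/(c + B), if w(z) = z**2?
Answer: -654210/3666552485687 ≈ -1.7843e-7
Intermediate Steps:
B = -1138607/654210 (B = ((14*20)**2 + 2198814)/(-1845180 + 536760) = (280**2 + 2198814)/(-1308420) = (78400 + 2198814)*(-1/1308420) = 2277214*(-1/1308420) = -1138607/654210 ≈ -1.7404)
1/(c + B) = 1/(-5604548 - 1138607/654210) = 1/(-3666552485687/654210) = -654210/3666552485687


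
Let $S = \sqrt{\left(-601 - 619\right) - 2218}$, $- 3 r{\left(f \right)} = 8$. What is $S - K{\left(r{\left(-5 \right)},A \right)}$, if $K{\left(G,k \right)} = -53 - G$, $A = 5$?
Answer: $\frac{151}{3} + 3 i \sqrt{382} \approx 50.333 + 58.634 i$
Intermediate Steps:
$r{\left(f \right)} = - \frac{8}{3}$ ($r{\left(f \right)} = \left(- \frac{1}{3}\right) 8 = - \frac{8}{3}$)
$S = 3 i \sqrt{382}$ ($S = \sqrt{-1220 - 2218} = \sqrt{-3438} = 3 i \sqrt{382} \approx 58.634 i$)
$S - K{\left(r{\left(-5 \right)},A \right)} = 3 i \sqrt{382} - \left(-53 - - \frac{8}{3}\right) = 3 i \sqrt{382} - \left(-53 + \frac{8}{3}\right) = 3 i \sqrt{382} - - \frac{151}{3} = 3 i \sqrt{382} + \frac{151}{3} = \frac{151}{3} + 3 i \sqrt{382}$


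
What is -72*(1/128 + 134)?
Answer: -154377/16 ≈ -9648.6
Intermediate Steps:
-72*(1/128 + 134) = -72*17153/128 = -154377/16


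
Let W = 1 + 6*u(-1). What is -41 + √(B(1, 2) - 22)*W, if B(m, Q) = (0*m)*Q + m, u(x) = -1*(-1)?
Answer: -41 + 7*I*√21 ≈ -41.0 + 32.078*I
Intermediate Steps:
u(x) = 1
W = 7 (W = 1 + 6*1 = 1 + 6 = 7)
B(m, Q) = m (B(m, Q) = 0*Q + m = 0 + m = m)
-41 + √(B(1, 2) - 22)*W = -41 + √(1 - 22)*7 = -41 + √(-21)*7 = -41 + (I*√21)*7 = -41 + 7*I*√21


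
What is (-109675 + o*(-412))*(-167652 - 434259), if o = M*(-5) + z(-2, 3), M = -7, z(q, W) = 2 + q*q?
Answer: 76182069537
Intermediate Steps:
z(q, W) = 2 + q**2
o = 41 (o = -7*(-5) + (2 + (-2)**2) = 35 + (2 + 4) = 35 + 6 = 41)
(-109675 + o*(-412))*(-167652 - 434259) = (-109675 + 41*(-412))*(-167652 - 434259) = (-109675 - 16892)*(-601911) = -126567*(-601911) = 76182069537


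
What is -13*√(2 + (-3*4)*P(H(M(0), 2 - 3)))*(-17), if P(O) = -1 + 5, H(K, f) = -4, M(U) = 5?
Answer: 221*I*√46 ≈ 1498.9*I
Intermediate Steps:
P(O) = 4
-13*√(2 + (-3*4)*P(H(M(0), 2 - 3)))*(-17) = -13*√(2 - 3*4*4)*(-17) = -13*√(2 - 12*4)*(-17) = -13*√(2 - 48)*(-17) = -13*I*√46*(-17) = 221*I*√46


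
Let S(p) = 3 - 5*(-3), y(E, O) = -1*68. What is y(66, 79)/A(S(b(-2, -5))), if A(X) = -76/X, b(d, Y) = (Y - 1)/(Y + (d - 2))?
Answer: 306/19 ≈ 16.105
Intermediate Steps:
b(d, Y) = (-1 + Y)/(-2 + Y + d) (b(d, Y) = (-1 + Y)/(Y + (-2 + d)) = (-1 + Y)/(-2 + Y + d))
y(E, O) = -68
S(p) = 18 (S(p) = 3 + 15 = 18)
y(66, 79)/A(S(b(-2, -5))) = -68/((-76/18)) = -68/((-76*1/18)) = -68/(-38/9) = -68*(-9/38) = 306/19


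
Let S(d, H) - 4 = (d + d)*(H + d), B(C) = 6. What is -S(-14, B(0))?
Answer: -228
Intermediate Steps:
S(d, H) = 4 + 2*d*(H + d) (S(d, H) = 4 + (d + d)*(H + d) = 4 + (2*d)*(H + d) = 4 + 2*d*(H + d))
-S(-14, B(0)) = -(4 + 2*(-14)² + 2*6*(-14)) = -(4 + 2*196 - 168) = -(4 + 392 - 168) = -1*228 = -228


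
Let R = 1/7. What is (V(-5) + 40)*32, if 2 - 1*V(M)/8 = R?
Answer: 12288/7 ≈ 1755.4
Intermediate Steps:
R = ⅐ ≈ 0.14286
V(M) = 104/7 (V(M) = 16 - 8*⅐ = 16 - 8/7 = 104/7)
(V(-5) + 40)*32 = (104/7 + 40)*32 = (384/7)*32 = 12288/7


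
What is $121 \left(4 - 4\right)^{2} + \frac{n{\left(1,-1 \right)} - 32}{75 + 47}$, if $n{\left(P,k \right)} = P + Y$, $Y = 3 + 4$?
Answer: $- \frac{12}{61} \approx -0.19672$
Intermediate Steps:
$Y = 7$
$n{\left(P,k \right)} = 7 + P$ ($n{\left(P,k \right)} = P + 7 = 7 + P$)
$121 \left(4 - 4\right)^{2} + \frac{n{\left(1,-1 \right)} - 32}{75 + 47} = 121 \left(4 - 4\right)^{2} + \frac{\left(7 + 1\right) - 32}{75 + 47} = 121 \cdot 0^{2} + \frac{8 - 32}{122} = 121 \cdot 0 - \frac{12}{61} = 0 - \frac{12}{61} = - \frac{12}{61}$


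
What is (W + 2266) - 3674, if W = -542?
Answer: -1950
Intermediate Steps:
(W + 2266) - 3674 = (-542 + 2266) - 3674 = 1724 - 3674 = -1950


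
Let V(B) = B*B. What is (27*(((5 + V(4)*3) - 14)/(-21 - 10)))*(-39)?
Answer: 41067/31 ≈ 1324.7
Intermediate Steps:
V(B) = B²
(27*(((5 + V(4)*3) - 14)/(-21 - 10)))*(-39) = (27*(((5 + 4²*3) - 14)/(-21 - 10)))*(-39) = (27*(((5 + 16*3) - 14)/(-31)))*(-39) = (27*(((5 + 48) - 14)*(-1/31)))*(-39) = (27*((53 - 14)*(-1/31)))*(-39) = (27*(39*(-1/31)))*(-39) = (27*(-39/31))*(-39) = -1053/31*(-39) = 41067/31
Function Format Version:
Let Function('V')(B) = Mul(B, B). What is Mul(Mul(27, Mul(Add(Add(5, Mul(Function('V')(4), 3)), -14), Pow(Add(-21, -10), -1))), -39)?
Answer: Rational(41067, 31) ≈ 1324.7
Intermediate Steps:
Function('V')(B) = Pow(B, 2)
Mul(Mul(27, Mul(Add(Add(5, Mul(Function('V')(4), 3)), -14), Pow(Add(-21, -10), -1))), -39) = Mul(Mul(27, Mul(Add(Add(5, Mul(Pow(4, 2), 3)), -14), Pow(Add(-21, -10), -1))), -39) = Mul(Mul(27, Mul(Add(Add(5, Mul(16, 3)), -14), Pow(-31, -1))), -39) = Mul(Mul(27, Mul(Add(Add(5, 48), -14), Rational(-1, 31))), -39) = Mul(Mul(27, Mul(Add(53, -14), Rational(-1, 31))), -39) = Mul(Mul(27, Mul(39, Rational(-1, 31))), -39) = Mul(Mul(27, Rational(-39, 31)), -39) = Mul(Rational(-1053, 31), -39) = Rational(41067, 31)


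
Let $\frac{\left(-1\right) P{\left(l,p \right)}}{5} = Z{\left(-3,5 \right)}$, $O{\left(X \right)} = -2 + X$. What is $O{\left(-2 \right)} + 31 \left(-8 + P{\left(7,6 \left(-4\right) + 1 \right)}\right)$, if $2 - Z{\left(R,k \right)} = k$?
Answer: $213$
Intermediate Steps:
$Z{\left(R,k \right)} = 2 - k$
$P{\left(l,p \right)} = 15$ ($P{\left(l,p \right)} = - 5 \left(2 - 5\right) = \left(-5\right) \left(-3\right) = 15$)
$O{\left(-2 \right)} + 31 \left(-8 + P{\left(7,6 \left(-4\right) + 1 \right)}\right) = \left(-2 - 2\right) + 31 \left(-8 + 15\right) = -4 + 31 \cdot 7 = -4 + 217 = 213$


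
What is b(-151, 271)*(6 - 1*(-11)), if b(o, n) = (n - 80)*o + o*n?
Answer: -1185954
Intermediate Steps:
b(o, n) = n*o + o*(-80 + n) (b(o, n) = (-80 + n)*o + n*o = o*(-80 + n) + n*o = n*o + o*(-80 + n))
b(-151, 271)*(6 - 1*(-11)) = (2*(-151)*(-40 + 271))*(6 - 1*(-11)) = (2*(-151)*231)*(6 + 11) = -69762*17 = -1185954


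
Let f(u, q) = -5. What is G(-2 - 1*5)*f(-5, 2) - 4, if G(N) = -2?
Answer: 6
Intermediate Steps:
G(-2 - 1*5)*f(-5, 2) - 4 = -2*(-5) - 4 = 10 - 4 = 6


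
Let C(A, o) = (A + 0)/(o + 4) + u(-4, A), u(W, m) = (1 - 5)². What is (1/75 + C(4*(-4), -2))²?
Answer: 361201/5625 ≈ 64.214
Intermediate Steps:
u(W, m) = 16 (u(W, m) = (-4)² = 16)
C(A, o) = 16 + A/(4 + o) (C(A, o) = (A + 0)/(o + 4) + 16 = A/(4 + o) + 16 = 16 + A/(4 + o))
(1/75 + C(4*(-4), -2))² = (1/75 + (64 + 4*(-4) + 16*(-2))/(4 - 2))² = (1/75 + (64 - 16 - 32)/2)² = (1/75 + (½)*16)² = (1/75 + 8)² = (601/75)² = 361201/5625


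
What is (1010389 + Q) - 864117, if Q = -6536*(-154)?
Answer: 1152816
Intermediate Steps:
Q = 1006544
(1010389 + Q) - 864117 = (1010389 + 1006544) - 864117 = 2016933 - 864117 = 1152816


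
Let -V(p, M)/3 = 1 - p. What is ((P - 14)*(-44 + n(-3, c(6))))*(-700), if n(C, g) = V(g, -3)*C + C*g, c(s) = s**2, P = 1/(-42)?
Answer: -13753150/3 ≈ -4.5844e+6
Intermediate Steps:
P = -1/42 ≈ -0.023810
V(p, M) = -3 + 3*p (V(p, M) = -3*(1 - p) = -3 + 3*p)
n(C, g) = C*g + C*(-3 + 3*g) (n(C, g) = (-3 + 3*g)*C + C*g = C*(-3 + 3*g) + C*g = C*g + C*(-3 + 3*g))
((P - 14)*(-44 + n(-3, c(6))))*(-700) = ((-1/42 - 14)*(-44 - 3*(-3 + 4*6**2)))*(-700) = -589*(-44 - 3*(-3 + 4*36))/42*(-700) = -589*(-44 - 3*(-3 + 144))/42*(-700) = -589*(-44 - 3*141)/42*(-700) = -589*(-44 - 423)/42*(-700) = -589/42*(-467)*(-700) = (275063/42)*(-700) = -13753150/3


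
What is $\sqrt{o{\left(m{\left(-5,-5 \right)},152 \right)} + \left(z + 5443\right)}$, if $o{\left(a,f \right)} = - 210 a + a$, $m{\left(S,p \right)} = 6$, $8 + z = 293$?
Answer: $\sqrt{4474} \approx 66.888$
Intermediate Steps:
$z = 285$ ($z = -8 + 293 = 285$)
$o{\left(a,f \right)} = - 209 a$
$\sqrt{o{\left(m{\left(-5,-5 \right)},152 \right)} + \left(z + 5443\right)} = \sqrt{\left(-209\right) 6 + \left(285 + 5443\right)} = \sqrt{-1254 + 5728} = \sqrt{4474}$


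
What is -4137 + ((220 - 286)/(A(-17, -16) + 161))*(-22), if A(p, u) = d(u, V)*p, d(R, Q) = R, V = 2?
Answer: -1789869/433 ≈ -4133.6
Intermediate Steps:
A(p, u) = p*u (A(p, u) = u*p = p*u)
-4137 + ((220 - 286)/(A(-17, -16) + 161))*(-22) = -4137 + ((220 - 286)/(-17*(-16) + 161))*(-22) = -4137 - 66/(272 + 161)*(-22) = -4137 - 66/433*(-22) = -4137 + 1452/433 = -1789869/433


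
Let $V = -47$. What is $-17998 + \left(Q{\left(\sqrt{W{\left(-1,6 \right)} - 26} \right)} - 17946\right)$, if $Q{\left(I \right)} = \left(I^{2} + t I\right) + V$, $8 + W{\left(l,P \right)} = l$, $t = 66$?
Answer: $-36026 + 66 i \sqrt{35} \approx -36026.0 + 390.46 i$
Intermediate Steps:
$W{\left(l,P \right)} = -8 + l$
$Q{\left(I \right)} = -47 + I^{2} + 66 I$ ($Q{\left(I \right)} = \left(I^{2} + 66 I\right) - 47 = -47 + I^{2} + 66 I$)
$-17998 + \left(Q{\left(\sqrt{W{\left(-1,6 \right)} - 26} \right)} - 17946\right) = -17998 + \left(\left(-47 + \left(\sqrt{\left(-8 - 1\right) - 26}\right)^{2} + 66 \sqrt{\left(-8 - 1\right) - 26}\right) - 17946\right) = -17998 - \left(18028 - 66 \sqrt{-9 - 26}\right) = -17998 - \left(18028 - 66 i \sqrt{35}\right) = -36026 + 66 i \sqrt{35}$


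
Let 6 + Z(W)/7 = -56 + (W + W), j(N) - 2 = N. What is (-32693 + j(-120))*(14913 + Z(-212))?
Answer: -377687421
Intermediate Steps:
j(N) = 2 + N
Z(W) = -434 + 14*W (Z(W) = -42 + 7*(-56 + (W + W)) = -42 + 7*(-56 + 2*W) = -42 + (-392 + 14*W) = -434 + 14*W)
(-32693 + j(-120))*(14913 + Z(-212)) = (-32693 + (2 - 120))*(14913 + (-434 + 14*(-212))) = (-32693 - 118)*(14913 + (-434 - 2968)) = -32811*(14913 - 3402) = -32811*11511 = -377687421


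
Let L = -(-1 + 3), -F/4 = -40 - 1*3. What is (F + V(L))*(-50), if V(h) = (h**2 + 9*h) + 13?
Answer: -8550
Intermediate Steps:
F = 172 (F = -4*(-40 - 1*3) = -4*(-40 - 3) = -4*(-43) = 172)
L = -2 (L = -1*2 = -2)
V(h) = 13 + h**2 + 9*h
(F + V(L))*(-50) = (172 + (13 + (-2)**2 + 9*(-2)))*(-50) = (172 + (13 + 4 - 18))*(-50) = (172 - 1)*(-50) = 171*(-50) = -8550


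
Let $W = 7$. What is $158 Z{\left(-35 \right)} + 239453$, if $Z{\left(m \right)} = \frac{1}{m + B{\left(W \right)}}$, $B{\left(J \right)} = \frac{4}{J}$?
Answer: $\frac{57707067}{241} \approx 2.3945 \cdot 10^{5}$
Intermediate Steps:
$Z{\left(m \right)} = \frac{1}{\frac{4}{7} + m}$ ($Z{\left(m \right)} = \frac{1}{m + \frac{4}{7}} = \frac{1}{\frac{4}{7} + m}$)
$158 Z{\left(-35 \right)} + 239453 = 158 \frac{7}{4 + 7 \left(-35\right)} + 239453 = 158 \frac{7}{4 - 245} + 239453 = 158 \frac{7}{-241} + 239453 = 158 \cdot 7 \left(- \frac{1}{241}\right) + 239453 = 158 \left(- \frac{7}{241}\right) + 239453 = - \frac{1106}{241} + 239453 = \frac{57707067}{241}$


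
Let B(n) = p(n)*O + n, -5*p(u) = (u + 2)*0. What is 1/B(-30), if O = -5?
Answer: -1/30 ≈ -0.033333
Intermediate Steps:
p(u) = 0 (p(u) = -(u + 2)*0/5 = -(2 + u)*0/5 = -1/5*0 = 0)
B(n) = n (B(n) = 0*(-5) + n = 0 + n = n)
1/B(-30) = 1/(-30) = -1/30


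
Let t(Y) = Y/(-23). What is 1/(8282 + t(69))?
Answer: 1/8279 ≈ 0.00012079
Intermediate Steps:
t(Y) = -Y/23 (t(Y) = Y*(-1/23) = -Y/23)
1/(8282 + t(69)) = 1/(8282 - 1/23*69) = 1/(8282 - 3) = 1/8279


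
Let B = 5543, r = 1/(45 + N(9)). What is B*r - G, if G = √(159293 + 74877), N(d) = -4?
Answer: 5543/41 - √234170 ≈ -348.72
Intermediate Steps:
r = 1/41 (r = 1/(45 - 4) = 1/41 ≈ 0.024390)
G = √234170 ≈ 483.91
B*r - G = 5543*(1/41) - √234170 = 5543/41 - √234170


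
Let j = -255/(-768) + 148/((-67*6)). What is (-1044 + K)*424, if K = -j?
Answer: -2847064865/6432 ≈ -4.4264e+5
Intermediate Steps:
j = -1859/51456 (j = -255*(-1/768) + 148/(-402) = 85/256 + 148*(-1/402) = 85/256 - 74/201 = -1859/51456 ≈ -0.036128)
K = 1859/51456 (K = -1*(-1859/51456) = 1859/51456 ≈ 0.036128)
(-1044 + K)*424 = (-1044 + 1859/51456)*424 = -53718205/51456*424 = -2847064865/6432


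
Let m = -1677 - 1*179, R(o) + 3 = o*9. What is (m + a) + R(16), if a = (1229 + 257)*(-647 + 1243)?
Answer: 883941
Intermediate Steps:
R(o) = -3 + 9*o (R(o) = -3 + o*9 = -3 + 9*o)
m = -1856 (m = -1677 - 179 = -1856)
a = 885656 (a = 1486*596 = 885656)
(m + a) + R(16) = (-1856 + 885656) + (-3 + 9*16) = 883800 + (-3 + 144) = 883800 + 141 = 883941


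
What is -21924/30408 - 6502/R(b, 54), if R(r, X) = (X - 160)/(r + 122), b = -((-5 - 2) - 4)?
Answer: 156508813/19186 ≈ 8157.4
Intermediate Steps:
b = 11 (b = -(-7 - 4) = -1*(-11) = 11)
R(r, X) = (-160 + X)/(122 + r)
-21924/30408 - 6502/R(b, 54) = -21924/30408 - 6502*(122 + 11)/(-160 + 54) = -21924*1/30408 - 6502/(-106/133) = -261/362 - 6502/((1/133)*(-106)) = -261/362 - 6502/(-106/133) = -261/362 - 6502*(-133/106) = -261/362 + 432383/53 = 156508813/19186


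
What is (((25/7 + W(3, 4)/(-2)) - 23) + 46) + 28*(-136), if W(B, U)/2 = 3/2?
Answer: -52961/14 ≈ -3782.9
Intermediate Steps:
W(B, U) = 3 (W(B, U) = 2*(3/2) = 3)
(((25/7 + W(3, 4)/(-2)) - 23) + 46) + 28*(-136) = (((25/7 + 3/(-2)) - 23) + 46) + 28*(-136) = (((25*(⅐) + 3*(-½)) - 23) + 46) - 3808 = (((25/7 - 3/2) - 23) + 46) - 3808 = ((29/14 - 23) + 46) - 3808 = (-293/14 + 46) - 3808 = 351/14 - 3808 = -52961/14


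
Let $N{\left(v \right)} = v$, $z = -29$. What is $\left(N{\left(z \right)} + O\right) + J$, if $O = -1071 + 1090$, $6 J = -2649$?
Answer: $- \frac{903}{2} \approx -451.5$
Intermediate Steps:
$J = - \frac{883}{2}$ ($J = \frac{1}{6} \left(-2649\right) = - \frac{883}{2} \approx -441.5$)
$O = 19$
$\left(N{\left(z \right)} + O\right) + J = \left(-29 + 19\right) - \frac{883}{2} = -10 - \frac{883}{2} = - \frac{903}{2}$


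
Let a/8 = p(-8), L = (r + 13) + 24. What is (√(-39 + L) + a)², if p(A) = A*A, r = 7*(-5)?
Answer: (512 + I*√37)² ≈ 2.6211e+5 + 6228.8*I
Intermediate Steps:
r = -35
p(A) = A²
L = 2 (L = (-35 + 13) + 24 = -22 + 24 = 2)
a = 512 (a = 8*(-8)² = 8*64 = 512)
(√(-39 + L) + a)² = (√(-39 + 2) + 512)² = (√(-37) + 512)² = (I*√37 + 512)² = (512 + I*√37)²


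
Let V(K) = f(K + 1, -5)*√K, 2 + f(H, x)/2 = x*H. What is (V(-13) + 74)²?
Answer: -169452 + 17168*I*√13 ≈ -1.6945e+5 + 61900.0*I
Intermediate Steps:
f(H, x) = -4 + 2*H*x (f(H, x) = -4 + 2*(x*H) = -4 + 2*(H*x) = -4 + 2*H*x)
V(K) = √K*(-14 - 10*K) (V(K) = (-4 + 2*(K + 1)*(-5))*√K = (-4 + 2*(1 + K)*(-5))*√K = (-4 + (-10 - 10*K))*√K = (-14 - 10*K)*√K = √K*(-14 - 10*K))
(V(-13) + 74)² = (√(-13)*(-14 - 10*(-13)) + 74)² = ((I*√13)*(-14 + 130) + 74)² = ((I*√13)*116 + 74)² = (116*I*√13 + 74)² = (74 + 116*I*√13)²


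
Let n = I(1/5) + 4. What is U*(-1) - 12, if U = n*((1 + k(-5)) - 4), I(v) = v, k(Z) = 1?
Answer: -18/5 ≈ -3.6000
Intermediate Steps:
n = 21/5 (n = 1/5 + 4 = ⅕ + 4 = 21/5 ≈ 4.2000)
U = -42/5 (U = 21*((1 + 1) - 4)/5 = 21*(2 - 4)/5 = (21/5)*(-2) = -42/5 ≈ -8.4000)
U*(-1) - 12 = -42/5*(-1) - 12 = 42/5 - 12 = -18/5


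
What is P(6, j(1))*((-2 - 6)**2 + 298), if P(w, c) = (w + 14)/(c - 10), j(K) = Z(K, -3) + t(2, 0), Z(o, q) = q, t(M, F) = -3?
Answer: -905/2 ≈ -452.50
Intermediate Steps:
j(K) = -6 (j(K) = -3 - 3 = -6)
P(w, c) = (14 + w)/(-10 + c)
P(6, j(1))*((-2 - 6)**2 + 298) = ((14 + 6)/(-10 - 6))*((-2 - 6)**2 + 298) = (20/(-16))*((-8)**2 + 298) = (-1/16*20)*(64 + 298) = -5/4*362 = -905/2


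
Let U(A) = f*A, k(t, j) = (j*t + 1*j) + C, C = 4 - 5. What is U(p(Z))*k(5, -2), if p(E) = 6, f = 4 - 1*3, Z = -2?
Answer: -78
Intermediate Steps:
C = -1
f = 1 (f = 4 - 3 = 1)
k(t, j) = -1 + j + j*t (k(t, j) = (j*t + 1*j) - 1 = (j*t + j) - 1 = (j + j*t) - 1 = -1 + j + j*t)
U(A) = A (U(A) = 1*A = A)
U(p(Z))*k(5, -2) = 6*(-1 - 2 - 2*5) = 6*(-1 - 2 - 10) = 6*(-13) = -78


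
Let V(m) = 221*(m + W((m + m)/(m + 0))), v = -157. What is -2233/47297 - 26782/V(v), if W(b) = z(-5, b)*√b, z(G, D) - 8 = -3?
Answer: 186733761571/257124417563 + 133910*√2/5436379 ≈ 0.76107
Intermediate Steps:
z(G, D) = 5 (z(G, D) = 8 - 3 = 5)
W(b) = 5*√b
V(m) = 221*m + 1105*√2 (V(m) = 221*(m + 5*√((m + m)/(m + 0))) = 221*(m + 5*√((2*m)/m)) = 221*(m + 5*√2) = 221*m + 1105*√2)
-2233/47297 - 26782/V(v) = -2233/47297 - 26782/(221*(-157) + 1105*√2) = -2233*1/47297 - 26782/(-34697 + 1105*√2) = -2233/47297 - 26782/(-34697 + 1105*√2)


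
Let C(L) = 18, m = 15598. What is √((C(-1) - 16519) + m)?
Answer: I*√903 ≈ 30.05*I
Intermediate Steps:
√((C(-1) - 16519) + m) = √((18 - 16519) + 15598) = √(-16501 + 15598) = √(-903) = I*√903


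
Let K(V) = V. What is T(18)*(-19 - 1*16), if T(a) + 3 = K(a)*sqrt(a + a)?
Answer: -3675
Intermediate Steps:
T(a) = -3 + sqrt(2)*a**(3/2) (T(a) = -3 + a*sqrt(a + a) = -3 + a*sqrt(2*a) = -3 + a*(sqrt(2)*sqrt(a)) = -3 + sqrt(2)*a**(3/2))
T(18)*(-19 - 1*16) = (-3 + sqrt(2)*18**(3/2))*(-19 - 1*16) = (-3 + sqrt(2)*(54*sqrt(2)))*(-19 - 16) = (-3 + 108)*(-35) = 105*(-35) = -3675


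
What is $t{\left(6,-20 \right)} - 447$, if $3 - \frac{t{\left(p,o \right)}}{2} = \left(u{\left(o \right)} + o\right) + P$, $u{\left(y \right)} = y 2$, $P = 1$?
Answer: $-323$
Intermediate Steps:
$u{\left(y \right)} = 2 y$
$t{\left(p,o \right)} = 4 - 6 o$ ($t{\left(p,o \right)} = 6 - 2 \left(\left(2 o + o\right) + 1\right) = 6 - 2 \left(3 o + 1\right) = 6 - 2 \left(1 + 3 o\right) = 6 - \left(2 + 6 o\right) = 4 - 6 o$)
$t{\left(6,-20 \right)} - 447 = \left(4 - -120\right) - 447 = \left(4 + 120\right) - 447 = 124 - 447 = -323$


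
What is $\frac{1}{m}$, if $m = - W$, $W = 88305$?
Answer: $- \frac{1}{88305} \approx -1.1324 \cdot 10^{-5}$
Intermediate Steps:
$m = -88305$ ($m = \left(-1\right) 88305 = -88305$)
$\frac{1}{m} = \frac{1}{-88305} = - \frac{1}{88305}$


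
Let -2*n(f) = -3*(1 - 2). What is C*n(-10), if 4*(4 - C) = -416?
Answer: -162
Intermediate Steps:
C = 108 (C = 4 - ¼*(-416) = 4 + 104 = 108)
n(f) = -3/2 (n(f) = -(-3)*(1 - 2)/2 = -(-3)*(-1)/2 = -½*3 = -3/2)
C*n(-10) = 108*(-3/2) = -162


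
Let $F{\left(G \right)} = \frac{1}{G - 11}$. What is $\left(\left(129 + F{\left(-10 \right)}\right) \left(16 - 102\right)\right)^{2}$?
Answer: $\frac{54236820544}{441} \approx 1.2299 \cdot 10^{8}$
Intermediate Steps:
$F{\left(G \right)} = \frac{1}{-11 + G}$
$\left(\left(129 + F{\left(-10 \right)}\right) \left(16 - 102\right)\right)^{2} = \left(\left(129 + \frac{1}{-11 - 10}\right) \left(16 - 102\right)\right)^{2} = \left(\left(129 + \frac{1}{-21}\right) \left(-86\right)\right)^{2} = \left(\left(129 - \frac{1}{21}\right) \left(-86\right)\right)^{2} = \left(\frac{2708}{21} \left(-86\right)\right)^{2} = \left(- \frac{232888}{21}\right)^{2} = \frac{54236820544}{441}$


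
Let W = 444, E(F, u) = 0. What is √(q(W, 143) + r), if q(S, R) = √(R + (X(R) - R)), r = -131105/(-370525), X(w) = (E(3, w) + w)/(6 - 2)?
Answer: √(7772428820 + 10983102050*√143)/148210 ≈ 2.5165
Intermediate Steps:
X(w) = w/4 (X(w) = (0 + w)/(6 - 2) = w/4)
r = 26221/74105 (r = -131105*(-1/370525) = 26221/74105 ≈ 0.35384)
q(S, R) = √R/2 (q(S, R) = √(R + (R/4 - R)) = √(R - 3*R/4) = √(R/4) = √R/2)
√(q(W, 143) + r) = √(√143/2 + 26221/74105) = √(26221/74105 + √143/2)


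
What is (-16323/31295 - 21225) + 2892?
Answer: -573747558/31295 ≈ -18334.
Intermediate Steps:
(-16323/31295 - 21225) + 2892 = -664252698/31295 + 2892 = -573747558/31295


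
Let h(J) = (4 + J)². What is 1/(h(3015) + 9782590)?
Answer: 1/18896951 ≈ 5.2919e-8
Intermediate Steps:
1/(h(3015) + 9782590) = 1/((4 + 3015)² + 9782590) = 1/(3019² + 9782590) = 1/(9114361 + 9782590) = 1/18896951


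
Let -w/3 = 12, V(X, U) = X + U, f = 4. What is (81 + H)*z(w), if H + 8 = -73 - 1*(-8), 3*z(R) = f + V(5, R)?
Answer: -72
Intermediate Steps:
V(X, U) = U + X
w = -36 (w = -3*12 = -36)
z(R) = 3 + R/3 (z(R) = (4 + (R + 5))/3 = (4 + (5 + R))/3 = (9 + R)/3 = 3 + R/3)
H = -73 (H = -8 + (-73 - 1*(-8)) = -8 + (-73 + 8) = -8 - 65 = -73)
(81 + H)*z(w) = (81 - 73)*(3 + (1/3)*(-36)) = 8*(3 - 12) = 8*(-9) = -72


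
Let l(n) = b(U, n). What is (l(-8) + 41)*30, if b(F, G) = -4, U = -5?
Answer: 1110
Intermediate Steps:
l(n) = -4
(l(-8) + 41)*30 = (-4 + 41)*30 = 37*30 = 1110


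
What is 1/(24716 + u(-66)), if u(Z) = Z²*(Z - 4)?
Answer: -1/280204 ≈ -3.5688e-6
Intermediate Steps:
u(Z) = Z²*(-4 + Z)
1/(24716 + u(-66)) = 1/(24716 + (-66)²*(-4 - 66)) = 1/(24716 + 4356*(-70)) = 1/(24716 - 304920) = 1/(-280204) = -1/280204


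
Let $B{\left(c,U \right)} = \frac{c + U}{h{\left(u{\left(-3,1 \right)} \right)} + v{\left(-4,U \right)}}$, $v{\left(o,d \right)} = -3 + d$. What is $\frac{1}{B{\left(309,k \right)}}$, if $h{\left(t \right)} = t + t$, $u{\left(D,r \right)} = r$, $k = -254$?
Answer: $- \frac{51}{11} \approx -4.6364$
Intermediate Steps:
$h{\left(t \right)} = 2 t$
$B{\left(c,U \right)} = \frac{U + c}{-1 + U}$ ($B{\left(c,U \right)} = \frac{c + U}{2 \cdot 1 + \left(-3 + U\right)} = \frac{U + c}{2 + \left(-3 + U\right)} = \frac{U + c}{-1 + U}$)
$\frac{1}{B{\left(309,k \right)}} = \frac{1}{\frac{1}{-1 - 254} \left(-254 + 309\right)} = \frac{1}{\frac{1}{-255} \cdot 55} = \frac{1}{\left(- \frac{1}{255}\right) 55} = \frac{1}{- \frac{11}{51}} = - \frac{51}{11}$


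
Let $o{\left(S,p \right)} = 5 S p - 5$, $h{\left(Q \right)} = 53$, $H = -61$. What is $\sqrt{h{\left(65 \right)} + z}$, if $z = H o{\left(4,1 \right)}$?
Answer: $i \sqrt{862} \approx 29.36 i$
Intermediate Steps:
$o{\left(S,p \right)} = -5 + 5 S p$ ($o{\left(S,p \right)} = 5 S p - 5 = -5 + 5 S p$)
$z = -915$ ($z = - 61 \left(-5 + 5 \cdot 4 \cdot 1\right) = - 61 \left(-5 + 20\right) = \left(-61\right) 15 = -915$)
$\sqrt{h{\left(65 \right)} + z} = \sqrt{53 - 915} = \sqrt{-862} = i \sqrt{862}$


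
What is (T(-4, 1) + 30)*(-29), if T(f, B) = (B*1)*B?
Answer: -899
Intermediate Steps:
T(f, B) = B**2 (T(f, B) = B*B = B**2)
(T(-4, 1) + 30)*(-29) = (1**2 + 30)*(-29) = (1 + 30)*(-29) = 31*(-29) = -899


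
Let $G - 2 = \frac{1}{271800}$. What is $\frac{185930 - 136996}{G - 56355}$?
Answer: $- \frac{13300261200}{15316745399} \approx -0.86835$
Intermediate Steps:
$G = \frac{543601}{271800}$ ($G = 2 + \frac{1}{271800} = \frac{543601}{271800} \approx 2.0$)
$\frac{185930 - 136996}{G - 56355} = \frac{185930 - 136996}{\frac{543601}{271800} - 56355} = \frac{48934}{- \frac{15316745399}{271800}} = 48934 \left(- \frac{271800}{15316745399}\right) = - \frac{13300261200}{15316745399}$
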